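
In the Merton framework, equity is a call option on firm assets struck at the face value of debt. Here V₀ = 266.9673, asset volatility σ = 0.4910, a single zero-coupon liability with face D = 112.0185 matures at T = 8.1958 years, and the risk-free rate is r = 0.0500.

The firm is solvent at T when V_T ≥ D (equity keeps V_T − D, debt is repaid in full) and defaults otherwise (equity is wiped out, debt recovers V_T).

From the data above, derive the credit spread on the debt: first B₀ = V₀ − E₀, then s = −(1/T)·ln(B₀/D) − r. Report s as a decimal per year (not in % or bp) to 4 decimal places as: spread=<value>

Work the structural quantities from V₀ = 266.9673 against face 112.0185:
d₁ = [ln(V₀/D) + (r + σ²/2)T] / (σ√T)
   = [ln(266.9673/112.0185) + (0.0500 + 0.5·0.4910²)·8.1958] / (0.4910·√8.1958)
   = [0.868462 + 1.397716] / 1.405650 = 1.612192
d₂ = d₁ − σ√T = 1.612192 − 1.405650 = 0.206542
N(d₁) = 0.946540,  N(d₂) = 0.581816,  e^(−rT) = 0.663790
E₀ = V₀·N(d₁) − D·e^(−rT)·N(d₂)
   = 266.9673·0.946540 − 112.0185·0.663790·0.581816 = 209.433258
B₀ = V₀ − E₀ = 266.9673 − 209.433258 = 57.534042
spread = −(1/T)·ln(B₀/D) − r = −(1/8.1958)·ln(57.534042/112.0185) − 0.0500 = 0.03129618

spread=0.0313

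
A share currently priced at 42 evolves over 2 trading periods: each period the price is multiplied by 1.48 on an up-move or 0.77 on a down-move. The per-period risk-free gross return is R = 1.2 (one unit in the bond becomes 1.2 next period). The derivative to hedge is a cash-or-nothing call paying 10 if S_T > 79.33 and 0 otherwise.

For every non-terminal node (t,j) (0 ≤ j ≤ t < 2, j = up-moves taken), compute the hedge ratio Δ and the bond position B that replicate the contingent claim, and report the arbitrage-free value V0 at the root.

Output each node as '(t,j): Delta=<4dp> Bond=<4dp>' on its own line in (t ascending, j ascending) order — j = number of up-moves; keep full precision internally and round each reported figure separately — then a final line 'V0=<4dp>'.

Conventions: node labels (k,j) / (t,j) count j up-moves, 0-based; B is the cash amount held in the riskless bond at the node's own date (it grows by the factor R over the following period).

Arbitrage-free pricing uses the up-move probability p* = (R−d)/(u−d) = 0.6056, discounting each step at R = 1.2.
Terminal payoffs: V(2,0)=0.0000, V(2,1)=0.0000, V(2,2)=10.0000
(1,0): S=32.3400. Δ = (V_up−V_dn)/(S_up−S_dn) = (0.0000−0.0000)/(47.8632−24.9018) = 0.0000. V = [p*·0.0000 + (1−p*)·0.0000]/1.2 = 0.0000. B = V − Δ·S = 0.0000.
(1,1): S=62.1600. Δ = (V_up−V_dn)/(S_up−S_dn) = (10.0000−0.0000)/(91.9968−47.8632) = 0.2266. V = [p*·10.0000 + (1−p*)·0.0000]/1.2 = 5.0469. B = V − Δ·S = -9.0376.
(0,0): S=42.0000. Δ = (V_up−V_dn)/(S_up−S_dn) = (5.0469−0.0000)/(62.1600−32.3400) = 0.1692. V = [p*·5.0469 + (1−p*)·0.0000]/1.2 = 2.5472. B = V − Δ·S = -4.5612.
As a check, the time-0 holding Δ(0,0)·S0 + B(0,0) comes to 2.5472 — exactly V0.

(0,0): Delta=0.1692 Bond=-4.5612
(1,0): Delta=0.0000 Bond=0.0000
(1,1): Delta=0.2266 Bond=-9.0376
V0=2.5472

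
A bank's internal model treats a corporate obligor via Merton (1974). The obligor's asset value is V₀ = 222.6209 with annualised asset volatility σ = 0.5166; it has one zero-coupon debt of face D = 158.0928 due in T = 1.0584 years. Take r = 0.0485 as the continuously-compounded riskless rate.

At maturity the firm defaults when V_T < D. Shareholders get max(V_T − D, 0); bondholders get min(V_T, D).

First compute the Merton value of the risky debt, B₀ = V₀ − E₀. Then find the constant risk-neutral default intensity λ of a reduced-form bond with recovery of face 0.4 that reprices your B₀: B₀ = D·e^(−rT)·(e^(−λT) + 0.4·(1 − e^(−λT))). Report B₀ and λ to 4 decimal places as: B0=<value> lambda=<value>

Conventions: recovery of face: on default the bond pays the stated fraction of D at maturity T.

Equity is a call on the firm's assets struck at D = 158.0928:
d₁ = [ln(V₀/D) + (r + σ²/2)T] / (σ√T)
   = [ln(222.6209/158.0928) + (0.0485 + 0.5·0.5166²)·1.0584] / (0.5166·√1.0584)
   = [0.342288 + 0.192563] / 0.531471 = 1.006360
d₂ = d₁ − σ√T = 1.006360 − 0.531471 = 0.474890
N(d₁) = 0.842879,  N(d₂) = 0.682567,  e^(−rT) = 0.949963
E₀ = V₀·N(d₁) − D·e^(−rT)·N(d₂)
   = 222.6209·0.842879 − 158.0928·0.949963·0.682567 = 85.132951
B₀ = V₀ − E₀ = 222.6209 − 85.132951 = 137.487949
e^(−λT) = (B₀·e^(rT)/D − 0.4)/(1 − 0.4) = (137.4879·1.052673/158.0928 − 0.4)/0.6 = 0.85912246
λ = −ln(0.85912246)/1.0584 = 0.143465

B0=137.4879 lambda=0.1435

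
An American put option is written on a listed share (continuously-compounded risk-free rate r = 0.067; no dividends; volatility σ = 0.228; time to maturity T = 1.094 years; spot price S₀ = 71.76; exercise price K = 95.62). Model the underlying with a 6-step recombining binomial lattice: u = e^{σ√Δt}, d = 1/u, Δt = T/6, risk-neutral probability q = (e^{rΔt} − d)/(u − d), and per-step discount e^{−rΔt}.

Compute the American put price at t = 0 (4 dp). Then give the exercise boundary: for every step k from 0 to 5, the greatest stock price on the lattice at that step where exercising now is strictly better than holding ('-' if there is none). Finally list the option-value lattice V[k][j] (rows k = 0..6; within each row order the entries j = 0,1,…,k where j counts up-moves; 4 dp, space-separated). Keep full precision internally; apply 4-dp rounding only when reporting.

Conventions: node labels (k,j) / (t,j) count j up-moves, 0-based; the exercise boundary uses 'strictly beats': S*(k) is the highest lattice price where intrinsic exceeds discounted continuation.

Δt=0.18233, u=1.10225, d=0.90723, q=0.53870, disc=e^(-rΔt)=0.98786
k=6 terminal: V=max(K-S,0) → 55.6078 47.0066 36.5565 23.8600 8.4342 0.0000 0.0000
k=5: j=0 S=44.1036 intr=51.5164 cont=50.3554 V=51.5164[EX]; j=1 S=53.5843 intr=42.0357 cont=40.8747 V=42.0357[EX]; j=2 S=65.1030 intr=30.5170 cont=29.3560 V=30.5170[EX]; j=3 S=79.0977 intr=16.5223 cont=15.3612 V=16.5223[EX]; j=4 S=96.1009 intr=0.0000 cont=3.8434 V=3.8434[hold]; j=5 S=116.7591 intr=0.0000 cont=0.0000 V=0.0000[hold]  S*(5)=79.0977
k=4: j=0 S=48.6134 intr=47.0066 cont=45.8456 V=47.0066[EX]; j=1 S=59.0635 intr=36.5565 cont=35.3955 V=36.5565[EX]; j=2 S=71.7600 intr=23.8600 cont=22.6990 V=23.8600[EX]; j=3 S=87.1858 intr=8.4342 cont=9.5744 V=9.5744[hold]; j=4 S=105.9276 intr=0.0000 cont=1.7514 V=1.7514[hold]  S*(4)=71.7600
k=3: j=0 S=53.5843 intr=42.0357 cont=40.8747 V=42.0357[EX]; j=1 S=65.1030 intr=30.5170 cont=29.3560 V=30.5170[EX]; j=2 S=79.0977 intr=16.5223 cont=15.9680 V=16.5223[EX]; j=3 S=96.1009 intr=0.0000 cont=5.2950 V=5.2950[hold]  S*(3)=79.0977
k=2: j=0 S=59.0635 intr=36.5565 cont=35.3955 V=36.5565[EX]; j=1 S=71.7600 intr=23.8600 cont=22.6990 V=23.8600[EX]; j=2 S=87.1858 intr=8.4342 cont=10.3469 V=10.3469[hold]  S*(2)=71.7600
k=1: j=0 S=65.1030 intr=30.5170 cont=29.3560 V=30.5170[EX]; j=1 S=79.0977 intr=16.5223 cont=16.3791 V=16.5223[EX]  S*(1)=79.0977
k=0: j=0 S=71.7600 intr=23.8600 cont=22.6990 V=23.8600[EX]  S*(0)=71.7600

price = 23.8600
boundary = 71.7600 79.0977 71.7600 79.0977 71.7600 79.0977
tree:
23.8600
30.5170 16.5223
36.5565 23.8600 10.3469
42.0357 30.5170 16.5223 5.2950
47.0066 36.5565 23.8600 9.5744 1.7514
51.5164 42.0357 30.5170 16.5223 3.8434 0.0000
55.6078 47.0066 36.5565 23.8600 8.4342 0.0000 0.0000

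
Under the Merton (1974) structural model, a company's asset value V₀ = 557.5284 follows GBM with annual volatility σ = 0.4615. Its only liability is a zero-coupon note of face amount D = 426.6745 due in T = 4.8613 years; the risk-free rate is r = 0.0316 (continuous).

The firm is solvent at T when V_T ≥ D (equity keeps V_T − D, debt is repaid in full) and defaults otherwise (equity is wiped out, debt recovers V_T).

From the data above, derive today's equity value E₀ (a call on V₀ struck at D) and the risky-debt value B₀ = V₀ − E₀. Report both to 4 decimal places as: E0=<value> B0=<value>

Work the structural quantities from V₀ = 557.5284 against face 426.6745:
d₁ = [ln(V₀/D) + (r + σ²/2)T] / (σ√T)
   = [ln(557.5284/426.6745) + (0.0316 + 0.5·0.4615²)·4.8613] / (0.4615·√4.8613)
   = [0.267492 + 0.671302] / 1.017532 = 0.922619
d₂ = d₁ − σ√T = 0.922619 − 1.017532 = -0.094912
N(d₁) = 0.821897,  N(d₂) = 0.462192,  e^(−rT) = 0.857600
E₀ = V₀·N(d₁) − D·e^(−rT)·N(d₂)
   = 557.5284·0.821897 − 426.6745·0.857600·0.462192 = 289.107396
B₀ = V₀ − E₀ = 557.5284 − 289.107396 = 268.421004

E0=289.1074 B0=268.4210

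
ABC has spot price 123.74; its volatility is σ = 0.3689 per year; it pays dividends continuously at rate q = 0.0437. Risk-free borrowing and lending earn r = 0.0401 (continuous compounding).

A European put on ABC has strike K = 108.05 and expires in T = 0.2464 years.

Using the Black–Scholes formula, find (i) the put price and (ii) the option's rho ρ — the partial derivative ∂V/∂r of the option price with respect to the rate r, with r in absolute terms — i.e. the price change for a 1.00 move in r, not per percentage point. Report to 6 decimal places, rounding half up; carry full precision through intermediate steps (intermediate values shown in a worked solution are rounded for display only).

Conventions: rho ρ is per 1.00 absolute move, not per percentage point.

price = 2.811022
ρ = -6.848084

σ√T = 0.3689·√0.2464 = 0.183117
d₁ = (ln(S/K) + (r−q+σ²/2)T) / (σ√T) = (ln(123.74/108.05) + (0.0401−0.0437+0.3689²/2)·0.2464) / 0.183117 = (0.135589 + 0.015879) / 0.183117 = 0.827161
d₂ = d₁ − σ√T = 0.827161 − 0.183117 = 0.644044
e^{−rT} = 0.990168
e^{−qT} = 0.989290
N(−d₁) = 0.204073,  N(−d₂) = 0.259773
Put price V = K·e^{−rT}·N(−d₂) − S·e^{−qT}·N(−d₁) = 27.792547 − 24.981525 = 2.811022
ρ = −K·T·e^{−rT}·N(−d₂) = -6.848084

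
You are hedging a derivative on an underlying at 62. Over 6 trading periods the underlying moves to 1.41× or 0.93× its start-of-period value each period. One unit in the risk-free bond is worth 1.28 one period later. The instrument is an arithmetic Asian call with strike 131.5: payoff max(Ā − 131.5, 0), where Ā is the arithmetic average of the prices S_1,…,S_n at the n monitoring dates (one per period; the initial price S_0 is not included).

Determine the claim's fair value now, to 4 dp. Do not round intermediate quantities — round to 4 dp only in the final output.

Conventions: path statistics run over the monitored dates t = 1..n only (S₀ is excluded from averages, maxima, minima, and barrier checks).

price = 8.4933

Set p* = 0.7292 (from d < R < u); the path-dependent value is the discounted p*-expectation over all price paths.
Enumerate all 2^6 = 64 price paths (U = up ×1.41, D = down ×0.93); each path with k up-moves has probability p*^k·(1−p*)^(6−k).
DDDDDD: Ā=48.4632, payoff=0.0000, prob=0.000395
UDDDDD: Ā=73.4765, payoff=0.0000, prob=0.001063
DUDDDD: Ā=68.5165, payoff=0.0000, prob=0.001063
UUDDDD: Ā=103.8798, payoff=0.0000, prob=0.002861
DDUDDD: Ā=63.9037, payoff=0.0000, prob=0.001063
UDUDDD: Ā=96.8862, payoff=0.0000, prob=0.002861
DUUDDD: Ā=91.9262, payoff=0.0000, prob=0.002861
UUUDDD: Ā=139.3720, payoff=7.8720, prob=0.007702
DDDUDD: Ā=59.6138, payoff=0.0000, prob=0.001063
UDDUDD: Ā=90.3822, payoff=0.0000, prob=0.002861
DUDUDD: Ā=85.4222, payoff=0.0000, prob=0.002861
UUDUDD: Ā=129.5110, payoff=0.0000, prob=0.007702
DDUUDD: Ā=80.8094, payoff=0.0000, prob=0.002861
UDUUDD: Ā=122.5174, payoff=0.0000, prob=0.007702
DUUUDD: Ā=117.5574, payoff=0.0000, prob=0.007702
UUUUDD: Ā=178.2322, payoff=46.7322, prob=0.020735
DDDDUD: Ā=55.6242, payoff=0.0000, prob=0.001063
UDDDUD: Ā=84.3334, payoff=0.0000, prob=0.002861
DUDDUD: Ā=79.3734, payoff=0.0000, prob=0.002861
UUDDUD: Ā=120.3403, payoff=0.0000, prob=0.007702
DDUDUD: Ā=74.7606, payoff=0.0000, prob=0.002861
UDUDUD: Ā=113.3467, payoff=0.0000, prob=0.007702
DUUDUD: Ā=108.3867, payoff=0.0000, prob=0.007702
UUUDUD: Ā=164.3282, payoff=32.8282, prob=0.020735
DDDUUD: Ā=70.4707, payoff=0.0000, prob=0.002861
UDDUUD: Ā=106.8427, payoff=0.0000, prob=0.007702
DUDUUD: Ā=101.8827, payoff=0.0000, prob=0.007702
UUDUUD: Ā=154.4673, payoff=22.9673, prob=0.020735
DDUUUD: Ā=97.2699, payoff=0.0000, prob=0.007702
UDUUUD: Ā=147.4737, payoff=15.9737, prob=0.020735
DUUUUD: Ā=142.5137, payoff=11.0137, prob=0.020735
UUUUUD: Ā=216.0691, payoff=84.5691, prob=0.055826
DDDDDU: Ā=51.9138, payoff=0.0000, prob=0.001063
UDDDDU: Ā=78.7080, payoff=0.0000, prob=0.002861
DUDDDU: Ā=73.7480, payoff=0.0000, prob=0.002861
UUDDDU: Ā=111.8116, payoff=0.0000, prob=0.007702
DDUDDU: Ā=69.1352, payoff=0.0000, prob=0.002861
UDUDDU: Ā=104.8180, payoff=0.0000, prob=0.007702
DUUDDU: Ā=99.8580, payoff=0.0000, prob=0.007702
UUUDDU: Ā=151.3975, payoff=19.8975, prob=0.020735
DDDUDU: Ā=64.8453, payoff=0.0000, prob=0.002861
UDDUDU: Ā=98.3139, payoff=0.0000, prob=0.007702
DUDUDU: Ā=93.3539, payoff=0.0000, prob=0.007702
UUDUDU: Ā=141.5366, payoff=10.0366, prob=0.020735
DDUUDU: Ā=88.7411, payoff=0.0000, prob=0.007702
UDUUDU: Ā=134.5430, payoff=3.0430, prob=0.020735
DUUUDU: Ā=129.5830, payoff=0.0000, prob=0.020735
UUUUDU: Ā=196.4645, payoff=64.9645, prob=0.055826
DDDDUU: Ā=60.8557, payoff=0.0000, prob=0.002861
UDDDUU: Ā=92.2651, payoff=0.0000, prob=0.007702
DUDDUU: Ā=87.3051, payoff=0.0000, prob=0.007702
UUDDUU: Ā=132.3659, payoff=0.8659, prob=0.020735
DDUDUU: Ā=82.6923, payoff=0.0000, prob=0.007702
UDUDUU: Ā=125.3723, payoff=0.0000, prob=0.020735
DUUDUU: Ā=120.4123, payoff=0.0000, prob=0.020735
UUUDUU: Ā=182.5605, payoff=51.0605, prob=0.055826
DDDUUU: Ā=78.4024, payoff=0.0000, prob=0.007702
UDDUUU: Ā=118.8682, payoff=0.0000, prob=0.020735
DUDUUU: Ā=113.9082, payoff=0.0000, prob=0.020735
UUDUUU: Ā=172.6996, payoff=41.1996, prob=0.055826
DDUUUU: Ā=109.2954, payoff=0.0000, prob=0.020735
UDUUUU: Ā=165.7060, payoff=34.2060, prob=0.055826
DUUUUU: Ā=160.7460, payoff=29.2460, prob=0.055826
UUUUUU: Ā=243.7116, payoff=112.2116, prob=0.150301
Price = Σ prob·payoff / R^6 = 37.354019 / 4.398047 = 8.4933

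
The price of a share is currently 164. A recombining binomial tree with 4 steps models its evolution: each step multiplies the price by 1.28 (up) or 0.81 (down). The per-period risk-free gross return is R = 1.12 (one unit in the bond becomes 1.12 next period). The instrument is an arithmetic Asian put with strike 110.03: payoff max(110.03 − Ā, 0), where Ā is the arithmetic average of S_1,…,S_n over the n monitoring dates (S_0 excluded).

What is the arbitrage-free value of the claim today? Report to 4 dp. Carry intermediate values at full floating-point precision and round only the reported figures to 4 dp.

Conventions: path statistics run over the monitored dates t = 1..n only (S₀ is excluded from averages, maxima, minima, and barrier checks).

With p* = (R−d)/(u−d) = 0.6596, sum probability × payoff across the paths and divide by R^4.
Enumerate all 2^4 = 16 price paths (U = up ×1.28, D = down ×0.81); each path with k up-moves has probability p*^k·(1−p*)^(4−k).
DDDD: Ā=99.5483, payoff=10.4817, prob=0.013430
UDDD: Ā=157.3110, payoff=0.0000, prob=0.026021
DUDD: Ā=138.0410, payoff=0.0000, prob=0.026021
UUDD: Ā=218.1388, payoff=0.0000, prob=0.050416
DDUD: Ā=122.4323, payoff=0.0000, prob=0.026021
UDUD: Ā=193.4732, payoff=0.0000, prob=0.050416
DUUD: Ā=174.2032, payoff=0.0000, prob=0.050416
UUUD: Ā=275.2840, payoff=0.0000, prob=0.097682
DDDU: Ā=109.7892, payoff=0.2408, prob=0.026021
UDDU: Ā=173.4941, payoff=0.0000, prob=0.050416
DUDU: Ā=154.2241, payoff=0.0000, prob=0.050416
UUDU: Ā=243.7121, payoff=0.0000, prob=0.097682
DDUU: Ā=138.6154, payoff=0.0000, prob=0.050416
UDUU: Ā=219.0465, payoff=0.0000, prob=0.097682
DUUU: Ā=199.7765, payoff=0.0000, prob=0.097682
UUUU: Ā=315.6962, payoff=0.0000, prob=0.189258
Price = Σ prob·payoff / R^4 = 0.147039 / 1.573519 = 0.0934

price = 0.0934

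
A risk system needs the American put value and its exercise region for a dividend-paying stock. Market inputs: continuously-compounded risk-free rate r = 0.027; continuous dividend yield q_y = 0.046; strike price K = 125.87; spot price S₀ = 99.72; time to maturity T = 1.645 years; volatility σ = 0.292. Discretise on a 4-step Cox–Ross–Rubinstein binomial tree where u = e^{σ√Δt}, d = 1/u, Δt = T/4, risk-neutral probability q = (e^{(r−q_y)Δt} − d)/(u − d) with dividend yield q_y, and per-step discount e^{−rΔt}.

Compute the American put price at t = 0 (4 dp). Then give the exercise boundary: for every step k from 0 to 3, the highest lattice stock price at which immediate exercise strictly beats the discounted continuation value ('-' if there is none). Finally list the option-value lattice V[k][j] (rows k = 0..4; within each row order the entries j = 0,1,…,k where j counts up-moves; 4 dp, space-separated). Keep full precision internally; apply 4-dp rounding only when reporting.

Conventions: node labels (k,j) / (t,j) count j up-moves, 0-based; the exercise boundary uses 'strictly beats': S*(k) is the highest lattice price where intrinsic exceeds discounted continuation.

price = 34.2353
boundary = - - 68.5699 56.8603
tree:
34.2353
45.2404 20.6880
57.3001 30.5942 8.2321
69.0097 43.3387 14.6721 0.0000
78.7196 57.3001 26.1500 0.0000 0.0000

params: Δt=0.41125 u=1.20594 d=0.82923 q=0.43266 e^(-rΔt)=0.98896
t_4 payoffs: 78.7196 57.3001 26.1500 0.0000 0.0000
t_3: node(3,0) S=56.8603 payoff=69.0097 vs cont=68.6853 → 69.0097 [stop]  node(3,1) S=82.6910 payoff=43.1790 vs cont=43.3387 → 43.3387 [wait]  node(3,2) S=120.2559 payoff=5.6141 vs cont=14.6721 → 14.6721 [wait]  node(3,3) S=174.8860 payoff=0.0000 vs cont=0.0000 → 0.0000 [wait]  ⇒ S*(3)=56.8603
t_2: node(2,0) S=68.5699 payoff=57.3001 vs cont=57.2635 → 57.3001 [stop]  node(2,1) S=99.7200 payoff=26.1500 vs cont=30.5942 → 30.5942 [wait]  node(2,2) S=145.0210 payoff=0.0000 vs cont=8.2321 → 8.2321 [wait]  ⇒ S*(2)=68.5699
t_1: node(1,0) S=82.6910 payoff=43.1790 vs cont=45.2404 → 45.2404 [wait]  node(1,1) S=120.2559 payoff=5.6141 vs cont=20.6880 → 20.6880 [wait]  ⇒ S*(1)=-
t_0: node(0,0) S=99.7200 payoff=26.1500 vs cont=34.2353 → 34.2353 [wait]  ⇒ S*(0)=-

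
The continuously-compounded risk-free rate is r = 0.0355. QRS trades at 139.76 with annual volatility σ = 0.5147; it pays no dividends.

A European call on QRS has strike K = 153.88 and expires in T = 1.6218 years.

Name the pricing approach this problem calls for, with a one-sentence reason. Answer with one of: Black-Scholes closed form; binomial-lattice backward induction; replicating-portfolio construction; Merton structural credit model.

Key observation: with QRS following a GBM at constant σ and r, the European call struck at 153.88 prices in closed form — nothing here needs a stepwise model or a balance sheet.

framework: Black-Scholes closed form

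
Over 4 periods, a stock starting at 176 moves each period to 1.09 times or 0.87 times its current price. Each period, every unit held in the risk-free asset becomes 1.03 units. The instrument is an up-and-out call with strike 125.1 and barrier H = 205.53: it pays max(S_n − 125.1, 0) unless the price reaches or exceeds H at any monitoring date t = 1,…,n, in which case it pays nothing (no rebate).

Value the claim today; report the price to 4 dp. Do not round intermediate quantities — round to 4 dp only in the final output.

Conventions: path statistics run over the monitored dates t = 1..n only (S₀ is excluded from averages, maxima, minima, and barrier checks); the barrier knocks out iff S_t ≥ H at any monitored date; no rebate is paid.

price = 19.5072

No-arbitrage gives p* = (R−d)/(u−d) = 0.7273: enumerate every path, weight its payoff by its p*-probability, and discount by R^4.
Enumerate all 2^4 = 16 price paths (U = up ×1.09, D = down ×0.87); each path with k up-moves has probability p*^k·(1−p*)^(4−k).
DDDD: M=153.1200, payoff=0.0000, prob=0.005532
UDDD: M=191.8400, payoff=1.2272, prob=0.014753
DUDD: M=166.9008, payoff=1.2272, prob=0.014753
UUDD: M=209.1056, payoff=0.0000, prob=0.039342
DDUD: M=153.1200, payoff=1.2272, prob=0.014753
UDUD: M=191.8400, payoff=33.1720, prob=0.039342
DUUD: M=181.9219, payoff=33.1720, prob=0.039342
UUUD: M=227.9251, payoff=0.0000, prob=0.104911
DDDU: M=153.1200, payoff=1.2272, prob=0.014753
UDDU: M=191.8400, payoff=33.1720, prob=0.039342
DUDU: M=166.9008, payoff=33.1720, prob=0.039342
UUDU: M=209.1056, payoff=0.0000, prob=0.104911
DDUU: M=158.2720, payoff=33.1720, prob=0.039342
UDUU: M=198.2948, payoff=73.1948, prob=0.104911
DUUU: M=198.2948, payoff=73.1948, prob=0.104911
UUUU: M=248.4384, payoff=0.0000, prob=0.279762
Price = Σ prob·payoff / R^4 = 21.955488 / 1.125509 = 19.5072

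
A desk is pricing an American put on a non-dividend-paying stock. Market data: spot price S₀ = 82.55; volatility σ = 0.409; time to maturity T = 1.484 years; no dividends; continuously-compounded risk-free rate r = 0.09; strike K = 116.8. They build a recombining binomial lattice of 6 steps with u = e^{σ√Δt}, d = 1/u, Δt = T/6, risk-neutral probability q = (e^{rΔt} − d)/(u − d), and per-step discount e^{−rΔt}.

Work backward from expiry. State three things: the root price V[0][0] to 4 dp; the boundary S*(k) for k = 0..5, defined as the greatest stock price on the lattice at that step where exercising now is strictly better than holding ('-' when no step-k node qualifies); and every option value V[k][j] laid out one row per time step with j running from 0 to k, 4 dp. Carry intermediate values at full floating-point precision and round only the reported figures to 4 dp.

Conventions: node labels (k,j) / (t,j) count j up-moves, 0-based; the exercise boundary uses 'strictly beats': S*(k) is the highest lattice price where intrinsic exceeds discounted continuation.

price = 35.0542
boundary = - 67.3564 82.5500 67.3564 82.5500 67.3564
tree:
35.0542
49.4436 22.4735
61.8408 34.2500 11.8998
71.9562 49.4436 20.5750 3.9028
80.2099 61.8408 34.2500 8.0502 0.0000
86.9444 71.9562 49.4436 16.6048 0.0000 0.0000
92.4394 80.2099 61.8408 34.2500 0.0000 0.0000 0.0000

Δt=0.24733, u=1.22557, d=0.81595, q=0.50427, disc=e^(-rΔt)=0.97799
k=6 terminal: V=max(K-S,0) → 92.4394 80.2099 61.8408 34.2500 0.0000 0.0000 0.0000
k=5: j=0 S=29.8556 intr=86.9444 cont=84.3732 V=86.9444[EX]; j=1 S=44.8438 intr=71.9562 cont=69.3850 V=71.9562[EX]; j=2 S=67.3564 intr=49.4436 cont=46.8724 V=49.4436[EX]; j=3 S=101.1708 intr=15.6292 cont=16.6048 V=16.6048[hold]; j=4 S=151.9609 intr=0.0000 cont=0.0000 V=0.0000[hold]; j=5 S=228.2488 intr=0.0000 cont=0.0000 V=0.0000[hold]  S*(5)=67.3564
k=4: j=0 S=36.5901 intr=80.2099 cont=77.6386 V=80.2099[EX]; j=1 S=54.9592 intr=61.8408 cont=59.2695 V=61.8408[EX]; j=2 S=82.5500 intr=34.2500 cont=32.1599 V=34.2500[EX]; j=3 S=123.9920 intr=0.0000 cont=8.0502 V=8.0502[hold]; j=4 S=186.2388 intr=0.0000 cont=0.0000 V=0.0000[hold]  S*(4)=82.5500
k=3: j=0 S=44.8438 intr=71.9562 cont=69.3850 V=71.9562[EX]; j=1 S=67.3564 intr=49.4436 cont=46.8724 V=49.4436[EX]; j=2 S=101.1708 intr=15.6292 cont=20.5750 V=20.5750[hold]; j=3 S=151.9609 intr=0.0000 cont=3.9028 V=3.9028[hold]  S*(3)=67.3564
k=2: j=0 S=54.9592 intr=61.8408 cont=59.2695 V=61.8408[EX]; j=1 S=82.5500 intr=34.2500 cont=34.1179 V=34.2500[EX]; j=2 S=123.9920 intr=0.0000 cont=11.8998 V=11.8998[hold]  S*(2)=82.5500
k=1: j=0 S=67.3564 intr=49.4436 cont=46.8724 V=49.4436[EX]; j=1 S=101.1708 intr=15.6292 cont=22.4735 V=22.4735[hold]  S*(1)=67.3564
k=0: j=0 S=82.5500 intr=34.2500 cont=35.0542 V=35.0542[hold]  S*(0)=-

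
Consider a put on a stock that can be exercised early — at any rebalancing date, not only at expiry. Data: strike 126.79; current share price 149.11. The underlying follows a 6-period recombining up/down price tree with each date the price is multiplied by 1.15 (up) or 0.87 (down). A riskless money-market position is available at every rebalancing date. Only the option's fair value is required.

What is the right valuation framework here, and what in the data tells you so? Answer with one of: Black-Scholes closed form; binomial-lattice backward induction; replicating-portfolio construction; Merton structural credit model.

Key observation: the put (strike 126.79 on spot 149.11) is American-style on a 6-step discrete price model, so the early-exercise decision at every node requires stepwise backward valuation — a closed form cannot price the exercise right.

framework: binomial-lattice backward induction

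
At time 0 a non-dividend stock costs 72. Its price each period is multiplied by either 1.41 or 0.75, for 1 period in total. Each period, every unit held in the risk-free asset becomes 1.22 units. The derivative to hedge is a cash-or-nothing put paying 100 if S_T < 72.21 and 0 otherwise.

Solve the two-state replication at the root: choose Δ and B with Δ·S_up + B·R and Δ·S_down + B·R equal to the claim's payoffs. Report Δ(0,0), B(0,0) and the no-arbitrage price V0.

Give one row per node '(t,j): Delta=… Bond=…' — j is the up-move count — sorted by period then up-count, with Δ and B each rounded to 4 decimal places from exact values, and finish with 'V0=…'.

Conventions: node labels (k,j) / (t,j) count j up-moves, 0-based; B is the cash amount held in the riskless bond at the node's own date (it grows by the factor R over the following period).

The replicating-portfolio and risk-neutral prices coincide; use p* = (1.22−0.75)/(1.41−0.75) = 0.7121 for the latter.
Expiry values: V(1,0)=100.0000, V(1,1)=0.0000
Node (0,0) S=72.0000: V=(p*·0.0000+(1−p*)·100.0000)/1.22=23.5966; Δ=(0.0000−100.0000)/(101.5200−54.0000)=-2.1044; B=V−Δ·S=175.1118
As a check, the time-0 holding Δ(0,0)·S0 + B(0,0) comes to 23.5966 — exactly V0.

(0,0): Delta=-2.1044 Bond=175.1118
V0=23.5966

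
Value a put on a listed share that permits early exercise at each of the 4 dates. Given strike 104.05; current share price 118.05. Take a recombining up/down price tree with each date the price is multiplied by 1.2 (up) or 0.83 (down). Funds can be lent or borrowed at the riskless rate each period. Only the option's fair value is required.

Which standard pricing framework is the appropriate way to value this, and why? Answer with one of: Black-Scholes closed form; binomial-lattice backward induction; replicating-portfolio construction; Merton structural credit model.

framework: binomial-lattice backward induction

Key observation: with exercise allowed before expiry on a discrete up/down model (4 steps from spot 118.05), the strike-104.05 put's value must be rolled back through the tree testing early exercise at each node.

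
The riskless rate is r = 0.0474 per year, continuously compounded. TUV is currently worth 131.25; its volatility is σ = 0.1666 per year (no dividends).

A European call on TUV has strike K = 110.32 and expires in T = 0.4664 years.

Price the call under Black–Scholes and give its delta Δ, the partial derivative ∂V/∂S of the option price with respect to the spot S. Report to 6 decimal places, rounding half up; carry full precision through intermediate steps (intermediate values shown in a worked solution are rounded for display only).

price = 23.576984
Δ = 0.962300

σ√T = 0.1666·√0.4664 = 0.113777
d₁ = (ln(S/K) + (r+σ²/2)T) / (σ√T) = (ln(131.25/110.32) + (0.0474+0.1666²/2)·0.4664) / 0.113777 = (0.173719 + 0.028580) / 0.113777 = 1.778028
d₂ = d₁ − σ√T = 1.778028 − 0.113777 = 1.664251
e^{−rT} = 0.978135
N(d₁) = 0.962300,  N(d₂) = 0.951969
Call price V = S·N(d₁) − K·e^{−rT}·N(d₂) = 126.301927 − 102.724942 = 23.576984
Δ = N(d₁) = 0.962300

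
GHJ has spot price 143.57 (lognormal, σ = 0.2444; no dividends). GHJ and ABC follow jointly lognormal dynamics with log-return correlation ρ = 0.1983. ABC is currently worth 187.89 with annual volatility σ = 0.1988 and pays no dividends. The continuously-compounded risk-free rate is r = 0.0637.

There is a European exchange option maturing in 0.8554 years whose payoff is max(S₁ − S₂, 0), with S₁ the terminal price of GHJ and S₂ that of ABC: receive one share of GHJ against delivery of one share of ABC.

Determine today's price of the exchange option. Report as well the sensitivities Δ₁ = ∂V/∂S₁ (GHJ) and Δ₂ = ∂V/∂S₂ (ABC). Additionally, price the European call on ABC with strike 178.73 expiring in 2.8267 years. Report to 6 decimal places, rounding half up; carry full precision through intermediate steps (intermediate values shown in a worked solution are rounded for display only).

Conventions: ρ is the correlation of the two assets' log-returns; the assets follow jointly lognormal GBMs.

exchange price = 3.370395
Δ1 = 0.184657
Δ2 = -0.123161
price(ABC call K=178.73) = 46.705691

σ_eff = √(σ₁² + σ₂² − 2ρσ₁σ₂) = √(0.2444² + 0.1988² − 2·0.1983·0.2444·0.1988) = 0.282813
d₁ = (ln(S₁/S₂) + (q₂ − q₁ + σ_eff²/2)T) / (σ_eff√T) = (ln(143.57/187.89) + (0.0 − 0.0 + 0.039992)·0.8554) / 0.261568 = -0.897760
d₂ = d₁ − σ_eff√T = -0.897760 − 0.261568 = -1.159328
N(d₁) = 0.184657,  N(d₂) = 0.123161
V = S₁·e^{−q₁T}·N(d₁) − S₂·e^{−q₂T}·N(d₂) = 26.511173 − 23.140778 = 3.370395
Δ₁ = e^{−q₁T}·N(d₁) = 0.184657;  Δ₂ = −e^{−q₂T}·N(d₂) = -0.123161
[vanilla: ABC call K=178.73]
σ√T = 0.1988·√2.8267 = 0.334238
d₁ = (ln(S/K) + (r+σ²/2)T) / (σ√T) = (ln(187.89/178.73) + (0.0637+0.1988²/2)·2.8267) / 0.334238 = (0.049980 + 0.235918) / 0.334238 = 0.855374
d₂ = d₁ − σ√T = 0.855374 − 0.334238 = 0.521136
e^{−rT} = 0.835219
N(d₁) = 0.803828,  N(d₂) = 0.698864
price = S·N(d₁) − K·e^{−rT}·N(d₂) = 151.031238 − 104.325546 = 46.705691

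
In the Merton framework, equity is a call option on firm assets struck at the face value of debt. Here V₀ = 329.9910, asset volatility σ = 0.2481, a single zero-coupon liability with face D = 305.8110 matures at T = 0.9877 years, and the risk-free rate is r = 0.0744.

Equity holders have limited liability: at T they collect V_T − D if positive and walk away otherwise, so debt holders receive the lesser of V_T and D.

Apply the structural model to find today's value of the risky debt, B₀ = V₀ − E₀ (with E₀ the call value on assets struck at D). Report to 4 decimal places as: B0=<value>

Work the structural quantities from V₀ = 329.9910 against face 305.8110:
d₁ = [ln(V₀/D) + (r + σ²/2)T] / (σ√T)
   = [ln(329.9910/305.8110) + (0.0744 + 0.5·0.2481²)·0.9877] / (0.2481·√0.9877)
   = [0.076098 + 0.103883] / 0.246569 = 0.729941
d₂ = d₁ − σ√T = 0.729941 − 0.246569 = 0.483372
N(d₁) = 0.767287,  N(d₂) = 0.685584,  e^(−rT) = 0.929150
E₀ = V₀·N(d₁) − D·e^(−rT)·N(d₂)
   = 329.9910·0.767287 − 305.8110·0.929150·0.685584 = 58.392937
B₀ = V₀ − E₀ = 329.9910 − 58.392937 = 271.598063

B0=271.5981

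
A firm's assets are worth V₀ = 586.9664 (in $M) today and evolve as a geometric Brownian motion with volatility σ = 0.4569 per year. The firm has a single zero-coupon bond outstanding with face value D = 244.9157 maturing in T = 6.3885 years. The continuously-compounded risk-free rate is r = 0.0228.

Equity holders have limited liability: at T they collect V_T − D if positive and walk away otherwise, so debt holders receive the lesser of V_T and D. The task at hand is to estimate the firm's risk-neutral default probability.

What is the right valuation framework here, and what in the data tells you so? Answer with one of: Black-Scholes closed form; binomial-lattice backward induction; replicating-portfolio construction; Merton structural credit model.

Key observation: with the firm-asset dynamics (V₀ = 586.9664) and a single zero-coupon liability of face 244.9157 given, debt value, spread, and default probability all derive from the option view of the balance sheet.

framework: Merton structural credit model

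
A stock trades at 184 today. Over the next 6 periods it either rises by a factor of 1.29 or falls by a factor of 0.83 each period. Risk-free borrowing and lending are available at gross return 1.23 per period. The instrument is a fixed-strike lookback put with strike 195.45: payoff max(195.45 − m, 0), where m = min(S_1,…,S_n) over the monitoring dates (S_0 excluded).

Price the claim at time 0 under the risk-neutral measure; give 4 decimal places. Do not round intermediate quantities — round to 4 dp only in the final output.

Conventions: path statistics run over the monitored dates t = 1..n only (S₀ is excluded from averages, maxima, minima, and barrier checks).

With p* = (R−d)/(u−d) = 0.8696, sum probability × payoff across the paths and divide by R^6.
Enumerate all 2^6 = 64 price paths (U = up ×1.29, D = down ×0.83); each path with k up-moves has probability p*^k·(1−p*)^(6−k).
DDDDDD: m=60.1570, payoff=135.2930, prob=0.000005
UDDDDD: m=93.4971, payoff=101.9529, prob=0.000033
DUDDDD: m=93.4971, payoff=101.9529, prob=0.000033
UUDDDD: m=145.3147, payoff=50.1353, prob=0.000219
DDUDDD: m=93.4971, payoff=101.9529, prob=0.000033
UDUDDD: m=145.3147, payoff=50.1353, prob=0.000219
DUUDDD: m=145.3147, payoff=50.1353, prob=0.000219
UUUDDD: m=225.8506, payoff=0.0000, prob=0.001459
DDDUDD: m=93.4971, payoff=101.9529, prob=0.000033
UDDUDD: m=145.3147, payoff=50.1353, prob=0.000219
DUDUDD: m=145.3147, payoff=50.1353, prob=0.000219
UUDUDD: m=225.8506, payoff=0.0000, prob=0.001459
DDUUDD: m=126.7576, payoff=68.6924, prob=0.000219
UDUUDD: m=197.0088, payoff=0.0000, prob=0.001459
DUUUDD: m=152.7200, payoff=42.7300, prob=0.001459
UUUUDD: m=237.3600, payoff=0.0000, prob=0.009727
DDDDUD: m=87.3233, payoff=108.1267, prob=0.000033
UDDDUD: m=135.7194, payoff=59.7306, prob=0.000219
DUDDUD: m=135.7194, payoff=59.7306, prob=0.000219
UUDDUD: m=210.9373, payoff=0.0000, prob=0.001459
DDUDUD: m=126.7576, payoff=68.6924, prob=0.000219
UDUDUD: m=197.0088, payoff=0.0000, prob=0.001459
DUUDUD: m=152.7200, payoff=42.7300, prob=0.001459
UUUDUD: m=237.3600, payoff=0.0000, prob=0.009727
DDDUUD: m=105.2088, payoff=90.2412, prob=0.000219
UDDUUD: m=163.5173, payoff=31.9327, prob=0.001459
DUDUUD: m=152.7200, payoff=42.7300, prob=0.001459
UUDUUD: m=237.3600, payoff=0.0000, prob=0.009727
DDUUUD: m=126.7576, payoff=68.6924, prob=0.001459
UDUUUD: m=197.0088, payoff=0.0000, prob=0.009727
DUUUUD: m=152.7200, payoff=42.7300, prob=0.009727
UUUUUD: m=237.3600, payoff=0.0000, prob=0.064849
DDDDDU: m=72.4783, payoff=122.9717, prob=0.000033
UDDDDU: m=112.6471, payoff=82.8029, prob=0.000219
DUDDDU: m=112.6471, payoff=82.8029, prob=0.000219
UUDDDU: m=175.0780, payoff=20.3720, prob=0.001459
DDUDDU: m=112.6471, payoff=82.8029, prob=0.000219
UDUDDU: m=175.0780, payoff=20.3720, prob=0.001459
DUUDDU: m=152.7200, payoff=42.7300, prob=0.001459
UUUDDU: m=237.3600, payoff=0.0000, prob=0.009727
DDDUDU: m=105.2088, payoff=90.2412, prob=0.000219
UDDUDU: m=163.5173, payoff=31.9327, prob=0.001459
DUDUDU: m=152.7200, payoff=42.7300, prob=0.001459
UUDUDU: m=237.3600, payoff=0.0000, prob=0.009727
DDUUDU: m=126.7576, payoff=68.6924, prob=0.001459
UDUUDU: m=197.0088, payoff=0.0000, prob=0.009727
DUUUDU: m=152.7200, payoff=42.7300, prob=0.009727
UUUUDU: m=237.3600, payoff=0.0000, prob=0.064849
DDDDUU: m=87.3233, payoff=108.1267, prob=0.000219
UDDDUU: m=135.7194, payoff=59.7306, prob=0.001459
DUDDUU: m=135.7194, payoff=59.7306, prob=0.001459
UUDDUU: m=210.9373, payoff=0.0000, prob=0.009727
DDUDUU: m=126.7576, payoff=68.6924, prob=0.001459
UDUDUU: m=197.0088, payoff=0.0000, prob=0.009727
DUUDUU: m=152.7200, payoff=42.7300, prob=0.009727
UUUDUU: m=237.3600, payoff=0.0000, prob=0.064849
DDDUUU: m=105.2088, payoff=90.2412, prob=0.001459
UDDUUU: m=163.5173, payoff=31.9327, prob=0.009727
DUDUUU: m=152.7200, payoff=42.7300, prob=0.009727
UUDUUU: m=237.3600, payoff=0.0000, prob=0.064849
DDUUUU: m=126.7576, payoff=68.6924, prob=0.009727
UDUUUU: m=197.0088, payoff=0.0000, prob=0.064849
DUUUUU: m=152.7200, payoff=42.7300, prob=0.064849
UUUUUU: m=237.3600, payoff=0.0000, prob=0.432328
Price = Σ prob·payoff / R^6 = 6.733720 / 3.462826 = 1.9446

price = 1.9446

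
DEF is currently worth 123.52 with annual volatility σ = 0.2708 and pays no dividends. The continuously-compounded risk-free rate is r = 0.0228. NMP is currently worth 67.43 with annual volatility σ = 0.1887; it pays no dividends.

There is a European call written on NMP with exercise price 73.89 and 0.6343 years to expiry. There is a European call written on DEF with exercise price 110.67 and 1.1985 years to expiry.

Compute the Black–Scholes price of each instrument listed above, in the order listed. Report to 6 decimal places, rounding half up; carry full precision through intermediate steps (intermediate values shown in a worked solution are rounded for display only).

[NMP call K=73.89]
σ√T = 0.1887·√0.6343 = 0.150286
d₁ = (ln(S/K) + (r+σ²/2)T) / (σ√T) = (ln(67.43/73.89) + (0.0228+0.1887²/2)·0.6343) / 0.150286 = (-0.091487 + 0.025755) / 0.150286 = -0.437382
d₂ = d₁ − σ√T = -0.437382 − 0.150286 = -0.587668
e^{−rT} = 0.985642
N(d₁) = 0.330917,  N(d₂) = 0.278378
price = S·N(d₁) − K·e^{−rT}·N(d₂) = 22.313752 − 20.273986 = 2.039765
[DEF call K=110.67]
σ√T = 0.2708·√1.1985 = 0.296461
d₁ = (ln(S/K) + (r+σ²/2)T) / (σ√T) = (ln(123.52/110.67) + (0.0228+0.2708²/2)·1.1985) / 0.296461 = (0.109850 + 0.071270) / 0.296461 = 0.610943
d₂ = d₁ − σ√T = 0.610943 − 0.296461 = 0.314481
e^{−rT} = 0.973044
N(d₁) = 0.729381,  N(d₂) = 0.623422
price = S·N(d₁) − K·e^{−rT}·N(d₂) = 90.093163 − 67.134350 = 22.958812

price(NMP call K=73.89) = 2.039765
price(DEF call K=110.67) = 22.958812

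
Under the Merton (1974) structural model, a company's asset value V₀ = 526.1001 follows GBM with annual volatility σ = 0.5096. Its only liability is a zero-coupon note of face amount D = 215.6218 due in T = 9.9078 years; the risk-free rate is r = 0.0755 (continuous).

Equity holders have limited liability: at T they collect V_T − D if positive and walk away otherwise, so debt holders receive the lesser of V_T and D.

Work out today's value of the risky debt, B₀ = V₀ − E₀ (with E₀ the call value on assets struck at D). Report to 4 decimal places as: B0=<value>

Work the structural quantities from V₀ = 526.1001 against face 215.6218:
d₁ = [ln(V₀/D) + (r + σ²/2)T] / (σ√T)
   = [ln(526.1001/215.6218) + (0.0755 + 0.5·0.5096²)·9.9078] / (0.5096·√9.9078)
   = [0.891966 + 2.034528] / 1.604050 = 1.824440
d₂ = d₁ − σ√T = 1.824440 − 1.604050 = 0.220389
N(d₁) = 0.965957,  N(d₂) = 0.587216,  e^(−rT) = 0.473294
E₀ = V₀·N(d₁) − D·e^(−rT)·N(d₂)
   = 526.1001·0.965957 − 215.6218·0.473294·0.587216 = 448.263335
B₀ = V₀ − E₀ = 526.1001 − 448.263335 = 77.836765

B0=77.8368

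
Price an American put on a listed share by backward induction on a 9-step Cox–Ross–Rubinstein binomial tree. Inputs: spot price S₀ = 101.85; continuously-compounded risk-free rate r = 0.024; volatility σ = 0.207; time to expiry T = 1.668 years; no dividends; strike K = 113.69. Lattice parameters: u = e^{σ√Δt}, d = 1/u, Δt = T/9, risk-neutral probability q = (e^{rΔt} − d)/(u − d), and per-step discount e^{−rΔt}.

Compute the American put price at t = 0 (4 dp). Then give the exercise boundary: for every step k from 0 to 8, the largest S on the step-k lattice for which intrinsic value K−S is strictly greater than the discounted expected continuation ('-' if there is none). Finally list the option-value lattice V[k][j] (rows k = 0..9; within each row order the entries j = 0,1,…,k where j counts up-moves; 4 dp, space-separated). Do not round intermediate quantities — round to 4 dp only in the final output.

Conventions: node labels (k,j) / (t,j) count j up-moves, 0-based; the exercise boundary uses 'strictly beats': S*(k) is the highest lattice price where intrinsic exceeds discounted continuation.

price = 16.2028
boundary = - - 85.2231 77.9571 85.2231 77.9571 85.2231 93.1664 101.8500
tree:
16.2028
21.8134 10.7965
28.4669 15.4252 6.3136
35.7329 21.3412 9.7098 3.0101
42.3795 28.4669 14.4817 5.0756 0.9936
48.4593 35.7329 20.7926 8.3675 1.8643 0.1410
54.0208 42.3795 28.4669 13.3855 3.4778 0.2848 0.0000
59.1081 48.4593 35.7329 20.5236 6.4433 0.5753 0.0000 0.0000
63.7617 54.0208 42.3795 28.4669 11.8400 1.1620 0.0000 0.0000 0.0000
68.0186 59.1081 48.4593 35.7329 20.5236 2.3470 0.0000 0.0000 0.0000 0.0000

Δt=0.18533  u=1.09321  d=0.91474  q=0.50272  discount=0.99556
step 9 (expiry): payoffs max(K−S,0) = 68.0186 59.1081 48.4593 35.7329 20.5236 2.3470 0.0000 0.0000 0.0000 0.0000
step 8: (k=8,j=0): S=49.9283, K−S=63.7617, hold=63.2572 ⇒ V=63.7617 exercise | (k=8,j=1): S=59.6692, K−S=54.0208, hold=53.5162 ⇒ V=54.0208 exercise | (k=8,j=2): S=71.3105, K−S=42.3795, hold=41.8749 ⇒ V=42.3795 exercise | (k=8,j=3): S=85.2231, K−S=28.4669, hold=27.9623 ⇒ V=28.4669 exercise | (k=8,j=4): S=101.8500, K−S=11.8400, hold=11.3354 ⇒ V=11.8400 exercise | (k=8,j=5): S=121.7208, K−S=0.0000, hold=1.1620 ⇒ V=1.1620 continue | (k=8,j=6): S=145.4683, K−S=0.0000, hold=0.0000 ⇒ V=0.0000 continue | (k=8,j=7): S=173.8489, K−S=0.0000, hold=0.0000 ⇒ V=0.0000 continue | (k=8,j=8): S=207.7665, K−S=0.0000, hold=0.0000 ⇒ V=0.0000 continue  boundary S*=101.8500
step 7: (k=7,j=0): S=54.5819, K−S=59.1081, hold=58.6036 ⇒ V=59.1081 exercise | (k=7,j=1): S=65.2307, K−S=48.4593, hold=47.9547 ⇒ V=48.4593 exercise | (k=7,j=2): S=77.9571, K−S=35.7329, hold=35.2283 ⇒ V=35.7329 exercise | (k=7,j=3): S=93.1664, K−S=20.5236, hold=20.0191 ⇒ V=20.5236 exercise | (k=7,j=4): S=111.3430, K−S=2.3470, hold=6.4433 ⇒ V=6.4433 continue | (k=7,j=5): S=133.0658, K−S=0.0000, hold=0.5753 ⇒ V=0.5753 continue | (k=7,j=6): S=159.0267, K−S=0.0000, hold=0.0000 ⇒ V=0.0000 continue | (k=7,j=7): S=190.0526, K−S=0.0000, hold=0.0000 ⇒ V=0.0000 continue  boundary S*=93.1664
step 6: (k=6,j=0): S=59.6692, K−S=54.0208, hold=53.5162 ⇒ V=54.0208 exercise | (k=6,j=1): S=71.3105, K−S=42.3795, hold=41.8749 ⇒ V=42.3795 exercise | (k=6,j=2): S=85.2231, K−S=28.4669, hold=27.9623 ⇒ V=28.4669 exercise | (k=6,j=3): S=101.8500, K−S=11.8400, hold=13.3855 ⇒ V=13.3855 continue | (k=6,j=4): S=121.7208, K−S=0.0000, hold=3.4778 ⇒ V=3.4778 continue | (k=6,j=5): S=145.4683, K−S=0.0000, hold=0.2848 ⇒ V=0.2848 continue | (k=6,j=6): S=173.8489, K−S=0.0000, hold=0.0000 ⇒ V=0.0000 continue  boundary S*=85.2231
step 5: (k=5,j=0): S=65.2307, K−S=48.4593, hold=47.9547 ⇒ V=48.4593 exercise | (k=5,j=1): S=77.9571, K−S=35.7329, hold=35.2283 ⇒ V=35.7329 exercise | (k=5,j=2): S=93.1664, K−S=20.5236, hold=20.7926 ⇒ V=20.7926 continue | (k=5,j=3): S=111.3430, K−S=2.3470, hold=8.3675 ⇒ V=8.3675 continue | (k=5,j=4): S=133.0658, K−S=0.0000, hold=1.8643 ⇒ V=1.8643 continue | (k=5,j=5): S=159.0267, K−S=0.0000, hold=0.1410 ⇒ V=0.1410 continue  boundary S*=77.9571
step 4: (k=4,j=0): S=71.3105, K−S=42.3795, hold=41.8749 ⇒ V=42.3795 exercise | (k=4,j=1): S=85.2231, K−S=28.4669, hold=28.0969 ⇒ V=28.4669 exercise | (k=4,j=2): S=101.8500, K−S=11.8400, hold=14.4817 ⇒ V=14.4817 continue | (k=4,j=3): S=121.7208, K−S=0.0000, hold=5.0756 ⇒ V=5.0756 continue | (k=4,j=4): S=145.4683, K−S=0.0000, hold=0.9936 ⇒ V=0.9936 continue  boundary S*=85.2231
step 3: (k=3,j=0): S=77.9571, K−S=35.7329, hold=35.2283 ⇒ V=35.7329 exercise | (k=3,j=1): S=93.1664, K−S=20.5236, hold=21.3412 ⇒ V=21.3412 continue | (k=3,j=2): S=111.3430, K−S=2.3470, hold=9.7098 ⇒ V=9.7098 continue | (k=3,j=3): S=133.0658, K−S=0.0000, hold=3.0101 ⇒ V=3.0101 continue  boundary S*=77.9571
step 2: (k=2,j=0): S=85.2231, K−S=28.4669, hold=28.3715 ⇒ V=28.4669 exercise | (k=2,j=1): S=101.8500, K−S=11.8400, hold=15.4252 ⇒ V=15.4252 continue | (k=2,j=2): S=121.7208, K−S=0.0000, hold=6.3136 ⇒ V=6.3136 continue  boundary S*=85.2231
step 1: (k=1,j=0): S=93.1664, K−S=20.5236, hold=21.8134 ⇒ V=21.8134 continue | (k=1,j=1): S=111.3430, K−S=2.3470, hold=10.7965 ⇒ V=10.7965 continue  boundary S*=-
step 0: (k=0,j=0): S=101.8500, K−S=11.8400, hold=16.2028 ⇒ V=16.2028 continue  boundary S*=-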